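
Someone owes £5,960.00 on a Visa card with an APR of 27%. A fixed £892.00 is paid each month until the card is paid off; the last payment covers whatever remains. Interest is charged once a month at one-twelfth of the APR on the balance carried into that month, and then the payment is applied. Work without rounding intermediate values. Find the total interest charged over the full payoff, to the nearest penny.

Monthly rate r = 27%/12 = 2.25% = 0.0225.
Payoff takes n = ⌈−ln(1 − rB₀/P)/ln(1+r)⌉ = ⌈7.322⌉ = 8 payments; the last is £289.22.
Total paid = 7·£892.00 + £289.22 = £6,533.22.
Total interest = total paid − principal = £6,533.22 − £5,960.00 = £573.22.

£573.22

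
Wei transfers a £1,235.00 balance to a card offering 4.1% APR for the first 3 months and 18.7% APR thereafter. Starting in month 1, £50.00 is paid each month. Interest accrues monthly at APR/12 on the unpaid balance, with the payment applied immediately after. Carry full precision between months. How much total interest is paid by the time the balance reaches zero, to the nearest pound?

£268

Promo months 1–3 at r₀ = 4.1%/12 = 0.00341667; months 4+ at r₁ = 18.7%/12 = 0.0155833.
After month 3: iterate B ← B·(1+r₀) − £50.00 for 3 months → £1,097.19.
Then at r₁ with £50.00/mo: n₂ = −ln(1 − r₁·B/P)/ln(1+r₁) ≈ 27.06 → 28 more payments.
Total paid = 30·£50.00 + £3.19 = £1,503.19; interest = £1,503.19 − £1,235.00 = £268.19.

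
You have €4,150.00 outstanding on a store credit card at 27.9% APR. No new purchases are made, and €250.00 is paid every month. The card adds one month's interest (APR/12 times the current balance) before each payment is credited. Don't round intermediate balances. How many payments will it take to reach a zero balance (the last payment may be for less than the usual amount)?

22 payments

Monthly rate r = 27.9%/12 = 2.325% = 0.02325.
Recurrence: B ← B·(1+r) − €250.00.
Month 1: interest €96.49; balance after payment €3,996.49.
Month 2: interest €92.92; balance after payment €3,839.41.
Closed form: n = −ln(1 − rB₀/P)/ln(1+r) = −ln(0.61405)/ln(1.02325) ≈ 21.218, so the balance reaches zero during payment 22.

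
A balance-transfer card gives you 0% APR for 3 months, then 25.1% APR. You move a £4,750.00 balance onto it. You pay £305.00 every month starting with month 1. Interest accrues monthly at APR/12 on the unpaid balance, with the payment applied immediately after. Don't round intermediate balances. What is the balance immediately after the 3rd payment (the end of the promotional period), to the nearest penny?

£3,835.00

Promo months 1–3 at r₀ = 0%/12 = 0; months 4+ at r₁ = 25.1%/12 = 0.0209167.
After month 3 (no interest yet): B = £4,750.00 − 3·£305.00 = £3,835.00.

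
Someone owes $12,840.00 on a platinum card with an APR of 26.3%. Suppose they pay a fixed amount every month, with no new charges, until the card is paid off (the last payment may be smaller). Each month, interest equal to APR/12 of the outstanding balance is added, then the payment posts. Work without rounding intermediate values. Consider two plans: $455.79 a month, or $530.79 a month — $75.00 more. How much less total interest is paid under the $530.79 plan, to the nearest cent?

$1,705.49

Monthly rate r = 26.3%/12 = 2.19167% = 0.0219167.
At $455.79/mo: n = ⌈−ln(1 − rB₀/P)/ln(1+r)⌉ = 45 payments (last $145.66); total interest = total paid − $12,840.00 = $7,360.42.
At $530.79/mo: 35 payments (last $448.07); total interest $5,654.93.
Interest saved = $7,360.42 − $5,654.93 = $1,705.49.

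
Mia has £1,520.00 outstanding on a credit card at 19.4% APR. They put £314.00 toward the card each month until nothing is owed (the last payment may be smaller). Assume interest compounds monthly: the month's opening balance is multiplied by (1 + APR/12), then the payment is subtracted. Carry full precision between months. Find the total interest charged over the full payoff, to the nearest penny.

Monthly rate r = 19.4%/12 = 1.61667% = 0.0161667.
Payoff takes n = ⌈−ln(1 − rB₀/P)/ln(1+r)⌉ = ⌈5.081⌉ = 6 payments; the last is £25.72.
Total paid = 5·£314.00 + £25.72 = £1,595.72.
Total interest = total paid − principal = £1,595.72 − £1,520.00 = £75.72.

£75.72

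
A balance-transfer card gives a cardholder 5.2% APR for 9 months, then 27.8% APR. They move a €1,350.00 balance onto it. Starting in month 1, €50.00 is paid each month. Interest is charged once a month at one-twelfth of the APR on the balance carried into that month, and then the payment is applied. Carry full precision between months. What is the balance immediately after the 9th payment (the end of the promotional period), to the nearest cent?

Promo months 1–9 at r₀ = 5.2%/12 = 0.00433333; months 10+ at r₁ = 27.8%/12 = 0.0231667.
After month 9: iterate B ← B·(1+r₀) − €50.00 for 9 months → €945.69.

€945.69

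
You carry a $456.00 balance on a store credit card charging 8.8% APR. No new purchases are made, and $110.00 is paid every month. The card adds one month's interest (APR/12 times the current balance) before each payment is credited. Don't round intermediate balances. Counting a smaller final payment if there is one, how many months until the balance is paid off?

5 months

Monthly rate r = 8.8%/12 = 0.733333% = 0.00733333.
Recurrence: B ← B·(1+r) − $110.00.
Month 1: interest $3.34; balance after payment $349.34.
Month 2: interest $2.56; balance after payment $241.91.
Month 3: interest $1.77; balance after payment $133.68.
Month 4: interest $0.98; balance after payment $24.66.
Month 5: interest $0.18; balance after payment $0.00.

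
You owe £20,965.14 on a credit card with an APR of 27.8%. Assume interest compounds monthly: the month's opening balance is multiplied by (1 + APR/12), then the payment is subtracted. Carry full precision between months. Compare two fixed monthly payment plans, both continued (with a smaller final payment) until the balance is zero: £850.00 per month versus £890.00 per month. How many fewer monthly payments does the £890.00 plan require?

Monthly rate r = 27.8%/12 = 2.31667% = 0.0231667.
At £850.00/mo: n = ⌈−ln(1 − rB₀/P)/ln(1+r)⌉ = 37 payments (last £844.47); total interest = total paid − £20,965.14 = £10,479.33.
At £890.00/mo: 35 payments (last £405.28); total interest £9,700.14.
Payments saved = 37 − 35 = 2.

2 fewer payments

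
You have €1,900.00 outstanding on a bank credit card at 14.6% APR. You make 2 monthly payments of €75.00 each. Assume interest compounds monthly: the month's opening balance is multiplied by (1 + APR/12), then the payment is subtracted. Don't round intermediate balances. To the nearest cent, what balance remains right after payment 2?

€1,795.60

Monthly rate r = 14.6%/12 = 1.21667% = 0.0121667.
Each month: B ← B·(1+r) − €75.00.
Month 1: interest €23.12; balance after payment €1,848.12.
Month 2: interest €22.49; balance after payment €1,795.60.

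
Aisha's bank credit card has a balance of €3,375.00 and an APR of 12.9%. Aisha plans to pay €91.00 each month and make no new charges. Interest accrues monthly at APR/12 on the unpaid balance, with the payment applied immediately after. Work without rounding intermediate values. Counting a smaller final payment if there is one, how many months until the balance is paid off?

48 payments

Monthly rate r = 12.9%/12 = 1.075% = 0.01075.
Recurrence: B ← B·(1+r) − €91.00.
Month 1: interest €36.28; balance after payment €3,320.28.
Month 2: interest €35.69; balance after payment €3,264.97.
Closed form: n = −ln(1 − rB₀/P)/ln(1+r) = −ln(0.6013)/ln(1.01075) ≈ 47.570, so the balance reaches zero during payment 48.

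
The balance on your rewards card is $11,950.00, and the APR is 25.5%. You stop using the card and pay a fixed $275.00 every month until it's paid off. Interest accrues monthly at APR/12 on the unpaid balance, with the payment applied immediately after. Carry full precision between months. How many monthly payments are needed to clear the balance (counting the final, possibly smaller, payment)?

123 payments

Monthly rate r = 25.5%/12 = 2.125% = 0.02125.
Recurrence: B ← B·(1+r) − $275.00.
Month 1: interest $253.94; balance after payment $11,928.94.
Month 2: interest $253.49; balance after payment $11,907.43.
Closed form: n = −ln(1 − rB₀/P)/ln(1+r) = −ln(0.076591)/ln(1.02125) ≈ 122.187, so the balance reaches zero during payment 123.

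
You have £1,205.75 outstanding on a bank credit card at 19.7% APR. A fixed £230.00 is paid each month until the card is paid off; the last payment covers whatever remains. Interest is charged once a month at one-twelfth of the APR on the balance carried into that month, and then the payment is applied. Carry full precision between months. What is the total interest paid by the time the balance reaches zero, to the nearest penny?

£65.86

Monthly rate r = 19.7%/12 = 1.64167% = 0.0164167.
Payoff takes n = ⌈−ln(1 − rB₀/P)/ln(1+r)⌉ = ⌈5.527⌉ = 6 payments; the last is £121.61.
Total paid = 5·£230.00 + £121.61 = £1,271.61.
Total interest = total paid − principal = £1,271.61 − £1,205.75 = £65.86.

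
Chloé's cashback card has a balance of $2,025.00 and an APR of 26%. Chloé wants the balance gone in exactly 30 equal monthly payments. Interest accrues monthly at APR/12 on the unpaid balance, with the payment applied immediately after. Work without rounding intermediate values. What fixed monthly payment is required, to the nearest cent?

$92.50

Monthly rate r = 26%/12 = 2.16667% = 0.0216667.
Level-payment amortization: P = B₀·r / (1 − (1+r)^(−n)) = 2025.00·0.0216667 / (1 − 1.02167^(−30)).
Denominator 1 − (1+r)^(−30) = 0.474317795.
P = 43.875 / 0.474317795 ≈ 92.50.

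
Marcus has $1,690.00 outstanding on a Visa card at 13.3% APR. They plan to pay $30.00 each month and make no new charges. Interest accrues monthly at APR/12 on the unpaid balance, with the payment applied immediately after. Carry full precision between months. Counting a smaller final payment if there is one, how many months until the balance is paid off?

Monthly rate r = 13.3%/12 = 1.10833% = 0.0110833.
Recurrence: B ← B·(1+r) − $30.00.
Month 1: interest $18.73; balance after payment $1,678.73.
Month 2: interest $18.61; balance after payment $1,667.34.
Closed form: n = −ln(1 − rB₀/P)/ln(1+r) = −ln(0.37564)/ln(1.01108) ≈ 88.831, so the balance reaches zero during payment 89.

89 months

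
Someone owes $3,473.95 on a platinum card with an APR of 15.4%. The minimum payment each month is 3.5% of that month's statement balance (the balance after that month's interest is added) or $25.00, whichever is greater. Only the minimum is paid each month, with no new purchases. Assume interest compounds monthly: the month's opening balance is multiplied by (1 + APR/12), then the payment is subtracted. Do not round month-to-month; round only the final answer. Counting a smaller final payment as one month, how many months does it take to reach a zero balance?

Monthly rate r = 15.4%/12 = 1.28333% = 0.0128333.
While 3.5% of the post-interest balance exceeds $25.00, each month B ← (B·(1+r))·(1 − 0.035), i.e. B shrinks by the factor (1+r)·0.965 = 0.97738.
This holds for months 1–70. Entering month 71 the balance is $700.48; 3.5% of the post-interest balance is now below $25.00, so the flat $25.00 minimum applies from here.
From month 71 a fixed $25.00 at rate r clears $700.48 in 35 more payments. Total: 70 + 35 = 105 months.

105 months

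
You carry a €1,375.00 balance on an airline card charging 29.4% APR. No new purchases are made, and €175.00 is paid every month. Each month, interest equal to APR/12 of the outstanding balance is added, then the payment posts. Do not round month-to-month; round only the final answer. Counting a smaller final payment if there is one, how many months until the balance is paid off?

Monthly rate r = 29.4%/12 = 2.45% = 0.0245.
Recurrence: B ← B·(1+r) − €175.00.
Month 1: interest €33.69; balance after payment €1,233.69.
Month 2: interest €30.23; balance after payment €1,088.91.
Closed form: n = −ln(1 − rB₀/P)/ln(1+r) = −ln(0.8075)/ln(1.0245) ≈ 8.834, so the balance reaches zero during payment 9.

9 months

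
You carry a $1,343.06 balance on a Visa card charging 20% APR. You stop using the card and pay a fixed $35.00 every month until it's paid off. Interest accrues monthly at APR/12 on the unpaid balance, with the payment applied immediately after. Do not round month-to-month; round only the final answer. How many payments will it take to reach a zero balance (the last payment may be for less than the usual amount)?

62 months

Monthly rate r = 20%/12 = 1.66667% = 0.0166667.
Recurrence: B ← B·(1+r) − $35.00.
Month 1: interest $22.38; balance after payment $1,330.44.
Month 2: interest $22.17; balance after payment $1,317.62.
Closed form: n = −ln(1 − rB₀/P)/ln(1+r) = −ln(0.36045)/ln(1.01667) ≈ 61.733, so the balance reaches zero during payment 62.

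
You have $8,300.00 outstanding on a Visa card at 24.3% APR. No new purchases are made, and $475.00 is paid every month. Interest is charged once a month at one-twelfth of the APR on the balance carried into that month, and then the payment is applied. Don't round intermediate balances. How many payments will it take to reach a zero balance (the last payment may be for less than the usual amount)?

Monthly rate r = 24.3%/12 = 2.025% = 0.02025.
Recurrence: B ← B·(1+r) − $475.00.
Month 1: interest $168.08; balance after payment $7,993.08.
Month 2: interest $161.86; balance after payment $7,679.93.
Closed form: n = −ln(1 − rB₀/P)/ln(1+r) = −ln(0.64616)/ln(1.02025) ≈ 21.784, so the balance reaches zero during payment 22.

22 payments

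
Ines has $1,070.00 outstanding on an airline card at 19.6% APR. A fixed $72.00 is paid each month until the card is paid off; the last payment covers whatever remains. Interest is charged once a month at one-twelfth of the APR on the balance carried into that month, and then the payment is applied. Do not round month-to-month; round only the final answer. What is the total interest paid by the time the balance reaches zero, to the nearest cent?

$165.70

Monthly rate r = 19.6%/12 = 1.63333% = 0.0163333.
Payoff takes n = ⌈−ln(1 − rB₀/P)/ln(1+r)⌉ = ⌈17.161⌉ = 18 payments; the last is $11.70.
Total paid = 17·$72.00 + $11.70 = $1,235.70.
Total interest = total paid − principal = $1,235.70 − $1,070.00 = $165.70.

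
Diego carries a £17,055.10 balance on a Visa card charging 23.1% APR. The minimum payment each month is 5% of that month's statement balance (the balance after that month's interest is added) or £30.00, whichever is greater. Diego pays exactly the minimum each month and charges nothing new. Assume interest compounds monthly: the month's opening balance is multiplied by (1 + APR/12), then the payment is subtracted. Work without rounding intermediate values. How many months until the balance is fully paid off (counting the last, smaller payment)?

Monthly rate r = 23.1%/12 = 1.925% = 0.01925.
While 5% of the post-interest balance exceeds £30.00, each month B ← (B·(1+r))·(1 − 0.05), i.e. B shrinks by the factor (1+r)·0.95 = 0.96829.
This holds for months 1–105. Entering month 106 the balance is £578.51; 5% of the post-interest balance is now below £30.00, so the flat £30.00 minimum applies from here.
From month 106 a fixed £30.00 at rate r clears £578.51 in 25 more payments. Total: 105 + 25 = 130 months.

130 months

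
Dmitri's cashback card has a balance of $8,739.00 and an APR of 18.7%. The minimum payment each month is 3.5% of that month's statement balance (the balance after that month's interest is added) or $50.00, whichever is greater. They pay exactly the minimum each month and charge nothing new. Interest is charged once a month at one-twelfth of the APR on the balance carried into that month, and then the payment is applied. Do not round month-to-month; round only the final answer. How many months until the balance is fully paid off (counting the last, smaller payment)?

Monthly rate r = 18.7%/12 = 1.55833% = 0.0155833.
While 3.5% of the post-interest balance exceeds $50.00, each month B ← (B·(1+r))·(1 − 0.035), i.e. B shrinks by the factor (1+r)·0.965 = 0.98004.
This holds for months 1–91. Entering month 92 the balance is $1,394.97; 3.5% of the post-interest balance is now below $50.00, so the flat $50.00 minimum applies from here.
From month 92 a fixed $50.00 at rate r clears $1,394.97 in 37 more payments. Total: 91 + 37 = 128 months.

128 months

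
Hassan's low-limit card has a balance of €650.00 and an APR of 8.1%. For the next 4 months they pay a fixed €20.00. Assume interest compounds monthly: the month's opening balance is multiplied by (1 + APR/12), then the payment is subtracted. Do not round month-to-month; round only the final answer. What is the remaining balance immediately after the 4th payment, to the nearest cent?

Monthly rate r = 8.1%/12 = 0.675% = 0.00675.
Each month: B ← B·(1+r) − €20.00.
Month 1: interest €4.39; balance after payment €634.39.
Month 2: interest €4.28; balance after payment €618.67.
Month 3: interest €4.18; balance after payment €602.85.
Month 4: interest €4.07; balance after payment €586.91.

€586.91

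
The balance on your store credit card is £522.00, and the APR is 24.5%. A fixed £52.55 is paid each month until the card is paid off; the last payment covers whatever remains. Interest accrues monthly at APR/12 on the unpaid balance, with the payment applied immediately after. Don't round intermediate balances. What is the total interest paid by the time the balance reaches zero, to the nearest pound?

Monthly rate r = 24.5%/12 = 2.04167% = 0.0204167.
Payoff takes n = ⌈−ln(1 − rB₀/P)/ln(1+r)⌉ = ⌈11.215⌉ = 12 payments; the last is £11.37.
Total paid = 11·£52.55 + £11.37 = £589.42.
Total interest = total paid − principal = £589.42 − £522.00 = £67.42.

£67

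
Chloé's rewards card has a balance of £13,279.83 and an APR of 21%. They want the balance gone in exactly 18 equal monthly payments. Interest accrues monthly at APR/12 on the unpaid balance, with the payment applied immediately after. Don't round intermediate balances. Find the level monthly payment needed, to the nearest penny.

£866.44

Monthly rate r = 21%/12 = 1.75% = 0.0175.
Level-payment amortization: P = B₀·r / (1 − (1+r)^(−n)) = 13279.83·0.0175 / (1 − 1.0175^(−18)).
Denominator 1 − (1+r)^(−18) = 0.268220098.
P = 232.397 / 0.268220098 ≈ 866.44.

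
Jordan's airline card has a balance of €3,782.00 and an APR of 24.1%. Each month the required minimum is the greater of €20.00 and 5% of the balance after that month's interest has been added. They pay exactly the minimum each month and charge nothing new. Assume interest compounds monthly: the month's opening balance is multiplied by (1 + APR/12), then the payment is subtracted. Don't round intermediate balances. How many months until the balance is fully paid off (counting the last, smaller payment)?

98 months

Monthly rate r = 24.1%/12 = 2.00833% = 0.0200833.
While 5% of the post-interest balance exceeds €20.00, each month B ← (B·(1+r))·(1 − 0.05), i.e. B shrinks by the factor (1+r)·0.95 = 0.96908.
This holds for months 1–73. Entering month 74 the balance is €381.90; 5% of the post-interest balance is now below €20.00, so the flat €20.00 minimum applies from here.
From month 74 a fixed €20.00 at rate r clears €381.90 in 25 more payments. Total: 73 + 25 = 98 months.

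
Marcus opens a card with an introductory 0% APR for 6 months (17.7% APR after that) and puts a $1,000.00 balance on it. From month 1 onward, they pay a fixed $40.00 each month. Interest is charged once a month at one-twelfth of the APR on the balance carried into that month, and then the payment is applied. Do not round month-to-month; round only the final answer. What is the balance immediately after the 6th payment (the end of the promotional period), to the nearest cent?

$760.00

Promo months 1–6 at r₀ = 0%/12 = 0; months 7+ at r₁ = 17.7%/12 = 0.01475.
After month 6 (no interest yet): B = $1,000.00 − 6·$40.00 = $760.00.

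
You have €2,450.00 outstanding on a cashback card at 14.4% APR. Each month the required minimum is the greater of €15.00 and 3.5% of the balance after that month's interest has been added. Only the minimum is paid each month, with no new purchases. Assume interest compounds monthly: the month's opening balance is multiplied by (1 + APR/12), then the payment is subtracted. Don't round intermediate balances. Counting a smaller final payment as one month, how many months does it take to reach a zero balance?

109 months

Monthly rate r = 14.4%/12 = 1.2% = 0.012.
While 3.5% of the post-interest balance exceeds €15.00, each month B ← (B·(1+r))·(1 − 0.035), i.e. B shrinks by the factor (1+r)·0.965 = 0.97658.
This holds for months 1–75. Entering month 76 the balance is €414.24; 3.5% of the post-interest balance is now below €15.00, so the flat €15.00 minimum applies from here.
From month 76 a fixed €15.00 at rate r clears €414.24 in 34 more payments. Total: 75 + 34 = 109 months.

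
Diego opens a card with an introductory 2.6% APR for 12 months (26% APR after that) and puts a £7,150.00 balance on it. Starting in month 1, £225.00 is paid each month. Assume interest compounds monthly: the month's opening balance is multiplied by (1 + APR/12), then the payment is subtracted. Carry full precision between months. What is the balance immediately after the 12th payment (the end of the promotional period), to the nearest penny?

Promo months 1–12 at r₀ = 2.6%/12 = 0.00216667; months 13+ at r₁ = 26%/12 = 0.0216667.
After month 12: iterate B ← B·(1+r₀) − £225.00 for 12 months → £4,605.72.

£4,605.72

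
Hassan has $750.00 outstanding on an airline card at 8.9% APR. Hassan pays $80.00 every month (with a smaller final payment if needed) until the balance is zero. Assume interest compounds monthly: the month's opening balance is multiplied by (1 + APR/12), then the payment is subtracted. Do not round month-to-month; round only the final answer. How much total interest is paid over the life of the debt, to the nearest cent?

$30.28

Monthly rate r = 8.9%/12 = 0.741667% = 0.00741667.
Payoff takes n = ⌈−ln(1 − rB₀/P)/ln(1+r)⌉ = ⌈9.753⌉ = 10 payments; the last is $60.28.
Total paid = 9·$80.00 + $60.28 = $780.28.
Total interest = total paid − principal = $780.28 − $750.00 = $30.28.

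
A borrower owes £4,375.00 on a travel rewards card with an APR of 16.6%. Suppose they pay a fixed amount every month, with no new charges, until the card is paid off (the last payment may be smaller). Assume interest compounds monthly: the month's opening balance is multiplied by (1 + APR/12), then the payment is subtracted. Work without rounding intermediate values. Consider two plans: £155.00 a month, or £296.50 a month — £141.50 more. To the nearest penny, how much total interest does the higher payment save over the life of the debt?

£657.56

Monthly rate r = 16.6%/12 = 1.38333% = 0.0138333.
At £155.00/mo: n = ⌈−ln(1 − rB₀/P)/ln(1+r)⌉ = 37 payments (last £5.21); total interest = total paid − £4,375.00 = £1,210.21.
At £296.50/mo: 17 payments (last £183.65); total interest £552.65.
Interest saved = £1,210.21 − £552.65 = £657.56.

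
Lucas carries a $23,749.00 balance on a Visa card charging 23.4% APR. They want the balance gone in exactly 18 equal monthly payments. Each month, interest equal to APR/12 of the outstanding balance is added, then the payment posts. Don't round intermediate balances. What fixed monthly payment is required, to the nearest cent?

$1,577.15

Monthly rate r = 23.4%/12 = 1.95% = 0.0195.
Level-payment amortization: P = B₀·r / (1 − (1+r)^(−n)) = 23749.00·0.0195 / (1 − 1.0195^(−18)).
Denominator 1 − (1+r)^(−18) = 0.293633884.
P = 463.106 / 0.293633884 ≈ 1577.15.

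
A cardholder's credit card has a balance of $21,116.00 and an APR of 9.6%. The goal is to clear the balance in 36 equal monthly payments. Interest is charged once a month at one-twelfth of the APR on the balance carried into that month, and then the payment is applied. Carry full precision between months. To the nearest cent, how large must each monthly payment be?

Monthly rate r = 9.6%/12 = 0.8% = 0.008.
Level-payment amortization: P = B₀·r / (1 − (1+r)^(−n)) = 21116.00·0.008 / (1 − 1.008^(−36)).
Denominator 1 − (1+r)^(−36) = 0.249378769.
P = 168.928 / 0.249378769 ≈ 677.40.

$677.40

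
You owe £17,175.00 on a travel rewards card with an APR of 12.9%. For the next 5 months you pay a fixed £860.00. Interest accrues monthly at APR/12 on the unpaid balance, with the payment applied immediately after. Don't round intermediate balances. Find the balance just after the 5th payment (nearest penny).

Monthly rate r = 12.9%/12 = 1.075% = 0.01075.
Each month: B ← B·(1+r) − £860.00.
Month 1: interest £184.63; balance after payment £16,499.63.
Month 2: interest £177.37; balance after payment £15,817.00.
Month 3: interest £170.03; balance after payment £15,127.04.
Month 4: interest £162.62; balance after payment £14,429.65.
Month 5: interest £155.12; balance after payment £13,724.77.

£13,724.77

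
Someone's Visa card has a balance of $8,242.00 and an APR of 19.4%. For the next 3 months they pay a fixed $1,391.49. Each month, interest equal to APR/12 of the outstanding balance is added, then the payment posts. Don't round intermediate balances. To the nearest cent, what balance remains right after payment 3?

$4,405.91

Monthly rate r = 19.4%/12 = 1.61667% = 0.0161667.
Each month: B ← B·(1+r) − $1,391.49.
Month 1: interest $133.25; balance after payment $6,983.76.
Month 2: interest $112.90; balance after payment $5,705.17.
Month 3: interest $92.23; balance after payment $4,405.91.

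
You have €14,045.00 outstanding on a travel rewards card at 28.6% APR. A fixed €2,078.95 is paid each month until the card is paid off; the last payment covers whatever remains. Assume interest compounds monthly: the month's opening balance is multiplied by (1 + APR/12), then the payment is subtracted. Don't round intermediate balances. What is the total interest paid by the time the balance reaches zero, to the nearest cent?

Monthly rate r = 28.6%/12 = 2.38333% = 0.0238333.
Payoff takes n = ⌈−ln(1 − rB₀/P)/ln(1+r)⌉ = ⌈7.454⌉ = 8 payments; the last is €949.13.
Total paid = 7·€2,078.95 + €949.13 = €15,501.78.
Total interest = total paid − principal = €15,501.78 − €14,045.00 = €1,456.78.

€1,456.78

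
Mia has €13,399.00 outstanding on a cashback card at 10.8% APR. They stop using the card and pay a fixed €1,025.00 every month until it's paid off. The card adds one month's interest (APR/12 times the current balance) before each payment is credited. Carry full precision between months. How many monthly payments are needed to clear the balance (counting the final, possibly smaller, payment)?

Monthly rate r = 10.8%/12 = 0.9% = 0.009.
Recurrence: B ← B·(1+r) − €1,025.00.
Month 1: interest €120.59; balance after payment €12,494.59.
Month 2: interest €112.45; balance after payment €11,582.04.
Closed form: n = −ln(1 − rB₀/P)/ln(1+r) = −ln(0.88235)/ln(1.009) ≈ 13.970, so the balance reaches zero during payment 14.

14 payments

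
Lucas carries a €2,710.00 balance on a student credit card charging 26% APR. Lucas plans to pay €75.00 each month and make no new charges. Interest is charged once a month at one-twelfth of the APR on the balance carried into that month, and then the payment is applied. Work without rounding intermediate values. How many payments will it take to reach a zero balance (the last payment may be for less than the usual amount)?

72 payments

Monthly rate r = 26%/12 = 2.16667% = 0.0216667.
Recurrence: B ← B·(1+r) − €75.00.
Month 1: interest €58.72; balance after payment €2,693.72.
Month 2: interest €58.36; balance after payment €2,677.08.
Closed form: n = −ln(1 − rB₀/P)/ln(1+r) = −ln(0.21711)/ln(1.02167) ≈ 71.254, so the balance reaches zero during payment 72.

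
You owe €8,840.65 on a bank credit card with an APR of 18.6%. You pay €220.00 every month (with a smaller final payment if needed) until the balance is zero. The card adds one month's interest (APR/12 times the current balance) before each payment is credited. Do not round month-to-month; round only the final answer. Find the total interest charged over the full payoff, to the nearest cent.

€5,107.58

Monthly rate r = 18.6%/12 = 1.55% = 0.0155.
Payoff takes n = ⌈−ln(1 − rB₀/P)/ln(1+r)⌉ = ⌈63.399⌉ = 64 payments; the last is €88.23.
Total paid = 63·€220.00 + €88.23 = €13,948.23.
Total interest = total paid − principal = €13,948.23 − €8,840.65 = €5,107.58.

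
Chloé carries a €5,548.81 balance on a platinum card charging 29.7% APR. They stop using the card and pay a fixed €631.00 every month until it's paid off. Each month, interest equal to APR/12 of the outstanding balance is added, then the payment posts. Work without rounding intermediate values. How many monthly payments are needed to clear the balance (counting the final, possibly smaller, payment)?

11 payments

Monthly rate r = 29.7%/12 = 2.475% = 0.02475.
Recurrence: B ← B·(1+r) − €631.00.
Month 1: interest €137.33; balance after payment €5,055.14.
Month 2: interest €125.11; balance after payment €4,549.26.
Closed form: n = −ln(1 − rB₀/P)/ln(1+r) = −ln(0.78236)/ln(1.02475) ≈ 10.039, so the balance reaches zero during payment 11.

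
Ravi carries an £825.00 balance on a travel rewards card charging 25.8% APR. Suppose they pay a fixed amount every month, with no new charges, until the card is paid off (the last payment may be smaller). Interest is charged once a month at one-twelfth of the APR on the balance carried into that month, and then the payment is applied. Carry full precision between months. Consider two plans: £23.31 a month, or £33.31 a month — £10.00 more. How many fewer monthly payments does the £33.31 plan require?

Monthly rate r = 25.8%/12 = 2.15% = 0.0215.
At £23.31/mo: n = ⌈−ln(1 − rB₀/P)/ln(1+r)⌉ = 68 payments (last £6.41); total interest = total paid − £825.00 = £743.18.
At £33.31/mo: 36 payments (last £24.85); total interest £365.70.
Payments saved = 68 − 36 = 32.

32 fewer payments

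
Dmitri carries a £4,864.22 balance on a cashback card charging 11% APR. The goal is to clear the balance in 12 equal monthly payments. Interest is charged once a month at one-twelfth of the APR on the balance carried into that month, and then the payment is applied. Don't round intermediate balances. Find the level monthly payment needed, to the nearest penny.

£429.91

Monthly rate r = 11%/12 = 0.916667% = 0.00916667.
Level-payment amortization: P = B₀·r / (1 − (1+r)^(−n)) = 4864.22·0.00916667 / (1 − 1.00917^(−12)).
Denominator 1 − (1+r)^(−12) = 0.103716844.
P = 44.5887 / 0.103716844 ≈ 429.91.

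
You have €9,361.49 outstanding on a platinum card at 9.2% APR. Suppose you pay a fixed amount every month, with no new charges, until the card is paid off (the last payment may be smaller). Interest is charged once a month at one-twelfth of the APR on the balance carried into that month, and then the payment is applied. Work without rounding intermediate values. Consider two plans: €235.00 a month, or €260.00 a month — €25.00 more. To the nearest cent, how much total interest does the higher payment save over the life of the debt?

€216.75

Monthly rate r = 9.2%/12 = 0.766667% = 0.00766667.
At €235.00/mo: n = ⌈−ln(1 − rB₀/P)/ln(1+r)⌉ = 48 payments (last €168.64); total interest = total paid − €9,361.49 = €1,852.15.
At €260.00/mo: 43 payments (last €76.89); total interest €1,635.40.
Interest saved = €1,852.15 − €1,635.40 = €216.75.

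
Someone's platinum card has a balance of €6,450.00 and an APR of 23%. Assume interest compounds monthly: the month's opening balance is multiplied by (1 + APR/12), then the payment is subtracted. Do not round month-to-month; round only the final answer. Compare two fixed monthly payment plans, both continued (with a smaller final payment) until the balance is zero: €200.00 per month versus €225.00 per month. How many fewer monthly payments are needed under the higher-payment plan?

9 fewer payments

Monthly rate r = 23%/12 = 1.91667% = 0.0191667.
At €200.00/mo: n = ⌈−ln(1 − rB₀/P)/ln(1+r)⌉ = 51 payments (last €141.52); total interest = total paid − €6,450.00 = €3,691.52.
At €225.00/mo: 42 payments (last €223.72); total interest €2,998.72.
Payments saved = 51 − 42 = 9.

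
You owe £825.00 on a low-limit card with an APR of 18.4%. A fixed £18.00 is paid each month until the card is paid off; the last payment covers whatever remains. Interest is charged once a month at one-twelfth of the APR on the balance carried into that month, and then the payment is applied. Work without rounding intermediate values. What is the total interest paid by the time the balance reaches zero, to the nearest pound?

Monthly rate r = 18.4%/12 = 1.53333% = 0.0153333.
Payoff takes n = ⌈−ln(1 − rB₀/P)/ln(1+r)⌉ = ⌈79.732⌉ = 80 payments; the last is £13.20.
Total paid = 79·£18.00 + £13.20 = £1,435.20.
Total interest = total paid − principal = £1,435.20 − £825.00 = £610.20.

£610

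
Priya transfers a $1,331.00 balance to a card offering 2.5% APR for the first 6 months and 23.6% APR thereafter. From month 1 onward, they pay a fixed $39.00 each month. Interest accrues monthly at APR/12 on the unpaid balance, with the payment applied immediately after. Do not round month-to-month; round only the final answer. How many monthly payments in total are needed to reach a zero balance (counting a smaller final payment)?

49 payments

Promo months 1–6 at r₀ = 2.5%/12 = 0.00208333; months 7+ at r₁ = 23.6%/12 = 0.0196667.
After month 6: iterate B ← B·(1+r₀) − $39.00 for 6 months → $1,112.50.
Then at r₁ with $39.00/mo: n₂ = −ln(1 − r₁·B/P)/ln(1+r₁) ≈ 42.27 → 43 more payments.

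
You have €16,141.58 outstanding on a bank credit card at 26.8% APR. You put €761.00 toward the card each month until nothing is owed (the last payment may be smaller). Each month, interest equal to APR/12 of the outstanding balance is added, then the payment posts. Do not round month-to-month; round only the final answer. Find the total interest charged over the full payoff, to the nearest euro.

Monthly rate r = 26.8%/12 = 2.23333% = 0.0223333.
Payoff takes n = ⌈−ln(1 − rB₀/P)/ln(1+r)⌉ = ⌈29.062⌉ = 30 payments; the last is €47.61.
Total paid = 29·€761.00 + €47.61 = €22,116.61.
Total interest = total paid − principal = €22,116.61 − €16,141.58 = €5,975.03.

€5,975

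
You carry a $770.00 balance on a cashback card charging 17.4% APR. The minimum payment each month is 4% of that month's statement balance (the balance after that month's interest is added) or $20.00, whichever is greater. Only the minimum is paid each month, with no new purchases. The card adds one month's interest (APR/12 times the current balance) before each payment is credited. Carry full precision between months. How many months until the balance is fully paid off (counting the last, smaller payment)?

48 months

Monthly rate r = 17.4%/12 = 1.45% = 0.0145.
While 4% of the post-interest balance exceeds $20.00, each month B ← (B·(1+r))·(1 − 0.04), i.e. B shrinks by the factor (1+r)·0.96 = 0.97392.
This holds for months 1–17. Entering month 18 the balance is $491.35; 4% of the post-interest balance is now below $20.00, so the flat $20.00 minimum applies from here.
From month 18 a fixed $20.00 at rate r clears $491.35 in 31 more payments. Total: 17 + 31 = 48 months.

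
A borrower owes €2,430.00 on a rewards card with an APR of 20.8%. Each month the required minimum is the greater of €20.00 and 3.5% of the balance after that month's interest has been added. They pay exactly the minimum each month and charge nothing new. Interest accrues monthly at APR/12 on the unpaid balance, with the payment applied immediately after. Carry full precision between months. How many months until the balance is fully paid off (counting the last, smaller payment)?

119 months

Monthly rate r = 20.8%/12 = 1.73333% = 0.0173333.
While 3.5% of the post-interest balance exceeds €20.00, each month B ← (B·(1+r))·(1 − 0.035), i.e. B shrinks by the factor (1+r)·0.965 = 0.98173.
This holds for months 1–80. Entering month 81 the balance is €555.72; 3.5% of the post-interest balance is now below €20.00, so the flat €20.00 minimum applies from here.
From month 81 a fixed €20.00 at rate r clears €555.72 in 39 more payments. Total: 80 + 39 = 119 months.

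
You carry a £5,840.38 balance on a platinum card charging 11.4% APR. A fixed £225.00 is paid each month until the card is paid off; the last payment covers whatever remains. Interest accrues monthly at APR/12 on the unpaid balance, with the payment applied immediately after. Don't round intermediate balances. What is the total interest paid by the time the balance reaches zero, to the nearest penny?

£897.68

Monthly rate r = 11.4%/12 = 0.95% = 0.0095.
Payoff takes n = ⌈−ln(1 − rB₀/P)/ln(1+r)⌉ = ⌈29.947⌉ = 30 payments; the last is £213.06.
Total paid = 29·£225.00 + £213.06 = £6,738.06.
Total interest = total paid − principal = £6,738.06 − £5,840.38 = £897.68.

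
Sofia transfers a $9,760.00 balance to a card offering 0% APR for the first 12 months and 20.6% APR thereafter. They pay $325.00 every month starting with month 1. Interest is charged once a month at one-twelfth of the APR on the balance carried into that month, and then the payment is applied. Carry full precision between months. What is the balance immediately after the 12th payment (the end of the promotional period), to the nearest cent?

$5,860.00

Promo months 1–12 at r₀ = 0%/12 = 0; months 13+ at r₁ = 20.6%/12 = 0.0171667.
After month 12 (no interest yet): B = $9,760.00 − 12·$325.00 = $5,860.00.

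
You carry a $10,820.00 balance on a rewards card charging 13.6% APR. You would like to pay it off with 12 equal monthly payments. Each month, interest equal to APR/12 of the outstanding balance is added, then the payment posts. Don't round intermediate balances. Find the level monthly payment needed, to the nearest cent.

$969.46

Monthly rate r = 13.6%/12 = 1.13333% = 0.0113333.
Level-payment amortization: P = B₀·r / (1 − (1+r)^(−n)) = 10820.00·0.0113333 / (1 − 1.01133^(−12)).
Denominator 1 − (1+r)^(−12) = 0.126489481.
P = 122.627 / 0.126489481 ≈ 969.46.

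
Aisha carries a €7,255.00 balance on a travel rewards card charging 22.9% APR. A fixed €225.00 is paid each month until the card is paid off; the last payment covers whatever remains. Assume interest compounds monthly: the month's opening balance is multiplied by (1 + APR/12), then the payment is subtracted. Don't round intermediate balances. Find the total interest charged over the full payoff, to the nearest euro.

€4,117

Monthly rate r = 22.9%/12 = 1.90833% = 0.0190833.
Payoff takes n = ⌈−ln(1 − rB₀/P)/ln(1+r)⌉ = ⌈50.539⌉ = 51 payments; the last is €121.90.
Total paid = 50·€225.00 + €121.90 = €11,371.90.
Total interest = total paid − principal = €11,371.90 − €7,255.00 = €4,116.90.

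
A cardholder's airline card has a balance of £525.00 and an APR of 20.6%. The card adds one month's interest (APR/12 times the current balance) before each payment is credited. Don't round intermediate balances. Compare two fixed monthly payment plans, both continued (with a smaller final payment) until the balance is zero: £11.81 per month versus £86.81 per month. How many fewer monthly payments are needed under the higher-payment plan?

Monthly rate r = 20.6%/12 = 1.71667% = 0.0171667.
At £11.81/mo: n = ⌈−ln(1 − rB₀/P)/ln(1+r)⌉ = 85 payments (last £7.28); total interest = total paid − £525.00 = £474.32.
At £86.81/mo: 7 payments (last £38.37); total interest £34.23.
Payments saved = 85 − 7 = 78.

78 fewer payments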